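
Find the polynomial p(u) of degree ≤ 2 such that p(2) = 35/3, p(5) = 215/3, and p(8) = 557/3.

Using the Lagrange interpolation formula with nodes 2, 5, 8:
  L_0(u) = (u - 5)(u - 8) / 18
  L_1(u) = (u - 2)(u - 8) / -9
  L_2(u) = (u - 2)(u - 5) / 18
Then p(u) = 35/3·L_0(u) + 215/3·L_1(u) + 557/3·L_2(u).
Expanding and collecting terms gives p(u) = 3u^2 - u + 5/3.
Check: p(8) = 557/3. ✓

p(u) = 3u^2 - u + 5/3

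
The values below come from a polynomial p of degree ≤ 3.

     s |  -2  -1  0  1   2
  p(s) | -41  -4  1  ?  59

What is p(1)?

On equispaced nodes a degree-3 polynomial has vanishing fourth forward difference, so
  p(-2) - 4·p(-1) + 6·p(0) - 4·p(1) + p(2) = 0.
Substituting the known values and solving for p(1):
  -4·p(1) = -40
  p(1) = 10.

10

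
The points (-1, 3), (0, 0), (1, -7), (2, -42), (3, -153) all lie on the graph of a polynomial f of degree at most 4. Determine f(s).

Using the Lagrange interpolation formula with nodes -1, 0, 1, 2, 3:
  L_0(s) = s(s - 1)(s - 2)(s - 3) / 24
  L_1(s) = (s + 1)(s - 1)(s - 2)(s - 3) / -6
  L_2(s) = (s + 1)s(s - 2)(s - 3) / 4
  L_3(s) = (s + 1)s(s - 1)(s - 3) / -6
  L_4(s) = (s + 1)s(s - 1)(s - 2) / 24
Then f(s) = 3·L_0(s) + 0·L_1(s) - 7·L_2(s) - 42·L_3(s) - 153·L_4(s).
Expanding and collecting terms gives f(s) = -s^4 - 2s^3 - s^2 - 3s.
Check: f(1) = -7. ✓

f(s) = -s^4 - 2s^3 - s^2 - 3s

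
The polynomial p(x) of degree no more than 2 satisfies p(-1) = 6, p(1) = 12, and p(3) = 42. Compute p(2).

Write p(x) = ax^2 + bx + c. Substituting each data point gives a linear system:
  a - b + c = 6
  a + b + c = 12
  9a + 3b + c = 42
Solving the system yields a = 3, b = 3, c = 6.
So p(x) = 3x² + 3x + 6.
Then p(2) = 24.

24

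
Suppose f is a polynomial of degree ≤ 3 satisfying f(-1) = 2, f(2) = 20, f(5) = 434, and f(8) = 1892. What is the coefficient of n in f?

Write f(n) = an^3 + bn^2 + cn + d. Substituting each data point gives a linear system:
  -a + b - c + d = 2
  8a + 4b + 2c + d = 20
  125a + 25b + 5c + d = 434
  512a + 64b + 8c + d = 1892
Solving the system yields a = 4, b = -2, c = -4, d = 4.
So f(n) = 4n^3 - 2n^2 - 4n + 4.
The coefficient of n is -4.

-4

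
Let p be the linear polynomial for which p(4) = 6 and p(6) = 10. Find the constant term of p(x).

-2

Write p(x) = ax + b. Substituting each data point gives a linear system:
  4a + b = 6
  6a + b = 10
Solving the system yields a = 2, b = -2.
So p(x) = 2x - 2.
The constant term is -2.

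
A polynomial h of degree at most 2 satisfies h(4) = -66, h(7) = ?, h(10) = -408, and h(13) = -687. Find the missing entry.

The 3 known points determine the degree-2 polynomial uniquely.
Write h(n) = an^2 + bn + c. Substituting each data point gives a linear system:
  16a + 4b + c = -66
  100a + 10b + c = -408
  169a + 13b + c = -687
Solving the system yields a = -4, b = -1, c = 2.
So h(n) = -4n² - n + 2.
Then h(7) = -201.

-201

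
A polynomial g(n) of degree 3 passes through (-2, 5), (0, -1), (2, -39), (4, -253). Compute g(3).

-115

Using the Lagrange interpolation formula with nodes -2, 0, 2, 4:
  L_0(n) = n(n - 2)(n - 4) / -48
  L_1(n) = (n + 2)(n - 2)(n - 4) / 16
  L_2(n) = (n + 2)n(n - 4) / -16
  L_3(n) = (n + 2)n(n - 2) / 48
Then g(n) = 5·L_0(n) - 1·L_1(n) - 39·L_2(n) - 253·L_3(n).
Expanding and collecting terms gives g(n) = -3n^3 - 4n^2 + n - 1.
Evaluating at n = 3: g(3) = -115.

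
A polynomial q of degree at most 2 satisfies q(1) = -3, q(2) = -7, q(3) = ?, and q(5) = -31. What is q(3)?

The 3 known points determine the degree-2 polynomial uniquely.
Write q(t) = at^2 + bt + c. Substituting each data point gives a linear system:
  a + b + c = -3
  4a + 2b + c = -7
  25a + 5b + c = -31
Solving the system yields a = -1, b = -1, c = -1.
So q(t) = -t^2 - t - 1.
Then q(3) = -13.

-13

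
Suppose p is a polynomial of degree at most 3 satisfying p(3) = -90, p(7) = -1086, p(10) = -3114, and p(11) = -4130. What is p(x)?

Using the Lagrange interpolation formula with nodes 3, 7, 10, 11:
  L_0(x) = (x - 7)(x - 10)(x - 11) / -224
  L_1(x) = (x - 3)(x - 10)(x - 11) / 48
  L_2(x) = (x - 3)(x - 7)(x - 11) / -21
  L_3(x) = (x - 3)(x - 7)(x - 10) / 32
Then p(x) = -90·L_0(x) - 1086·L_1(x) - 3114·L_2(x) - 4130·L_3(x).
Expanding and collecting terms gives p(x) = -3x^3 - x^2 - 2x + 6.
Check: p(10) = -3114. ✓

p(x) = -3x^3 - x^2 - 2x + 6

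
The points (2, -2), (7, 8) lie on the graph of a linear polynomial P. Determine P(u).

Write P(u) = au + b. Substituting each data point gives a linear system:
  2a + b = -2
  7a + b = 8
Solving the system yields a = 2, b = -6.
So P(u) = 2u - 6.
Check: P(2) = -2. ✓

P(u) = 2u - 6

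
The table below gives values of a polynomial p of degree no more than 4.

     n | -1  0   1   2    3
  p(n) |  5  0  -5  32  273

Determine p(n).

Write p(n) = an^4 + bn^3 + cn^2 + dn + e. Substituting each data point gives a linear system:
  a - b + c - d + e = 5
  e = 0
  a + b + c + d + e = -5
  16a + 8b + 4c + 2d + e = 32
  81a + 27b + 9c + 3d + e = 273
Solving the system yields a = 5, b = -3, c = -5, d = -2, e = 0.
So p(n) = 5n⁴ - 3n³ - 5n² - 2n.
Check: p(0) = 0. ✓

p(n) = 5n^4 - 3n^3 - 5n^2 - 2n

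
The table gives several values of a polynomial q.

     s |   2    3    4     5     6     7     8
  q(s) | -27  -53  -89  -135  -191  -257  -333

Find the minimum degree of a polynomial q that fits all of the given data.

2

Forward differences of the values at s = 2, 3, 4, 5, 6, 7, 8:
  q  : -27  -53  -89  -135  -191  -257  -333
  Δ  : -26  -36  -46  -56  -66  -76
  Δ^2: -10  -10  -10  -10  -10
  Δ^3: 0  0  0  0
  Δ^4: 0  0  0
  Δ^5: 0  0
  Δ^6: 0
The second differences are constant (-10) and nonzero, while all higher differences vanish, so the minimal degree is 2.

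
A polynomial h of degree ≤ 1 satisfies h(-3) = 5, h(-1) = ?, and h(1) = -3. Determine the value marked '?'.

The 2 known points determine the degree-1 polynomial uniquely.
Write h(n) = an + b. Substituting each data point gives a linear system:
  -3a + b = 5
  a + b = -3
Solving the system yields a = -2, b = -1.
So h(n) = -2n - 1.
Then h(-1) = 1.

1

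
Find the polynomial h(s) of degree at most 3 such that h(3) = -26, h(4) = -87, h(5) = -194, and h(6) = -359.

h(s) = -2s^3 + s^2 + 6s + 1

Using the Lagrange interpolation formula with nodes 3, 4, 5, 6:
  L_0(s) = (s - 4)(s - 5)(s - 6) / -6
  L_1(s) = (s - 3)(s - 5)(s - 6) / 2
  L_2(s) = (s - 3)(s - 4)(s - 6) / -2
  L_3(s) = (s - 3)(s - 4)(s - 5) / 6
Then h(s) = -26·L_0(s) - 87·L_1(s) - 194·L_2(s) - 359·L_3(s).
Expanding and collecting terms gives h(s) = -2s^3 + s^2 + 6s + 1.
Check: h(4) = -87. ✓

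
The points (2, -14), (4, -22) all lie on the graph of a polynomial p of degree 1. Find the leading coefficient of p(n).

-4

Write p(n) = an + b. Substituting each data point gives a linear system:
  2a + b = -14
  4a + b = -22
Solving the system yields a = -4, b = -6.
So p(n) = -4n - 6.
The leading coefficient is -4.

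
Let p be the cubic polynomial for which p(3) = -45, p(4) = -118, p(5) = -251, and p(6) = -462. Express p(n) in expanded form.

p(n) = -3n^3 + 6n^2 - 4n - 6

Write p(n) = an^3 + bn^2 + cn + d. Substituting each data point gives a linear system:
  27a + 9b + 3c + d = -45
  64a + 16b + 4c + d = -118
  125a + 25b + 5c + d = -251
  216a + 36b + 6c + d = -462
Solving the system yields a = -3, b = 6, c = -4, d = -6.
So p(n) = -3n^3 + 6n^2 - 4n - 6.
Check: p(6) = -462. ✓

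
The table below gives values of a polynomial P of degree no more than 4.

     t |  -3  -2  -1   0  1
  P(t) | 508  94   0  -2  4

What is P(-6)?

8110

Forward differences of the values at t = -3, -2, -1, 0, 1:
  P  : 508  94  0  -2  4
  Δ  : -414  -94  -2  6
  Δ^2: 320  92  8
  Δ^3: -228  -84
  Δ^4: 144
The fourth differences are constant, confirming degree 4.
Interpolating (Newton forward form) and evaluating at t = -6 gives P(-6) = 8110.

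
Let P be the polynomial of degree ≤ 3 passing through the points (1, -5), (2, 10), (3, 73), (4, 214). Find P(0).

Forward differences of the values at s = 1, 2, 3, 4:
  P  : -5  10  73  214
  Δ  : 15  63  141
  Δ^2: 48  78
  Δ^3: 30
The third differences are constant, confirming degree 3.
Interpolating (Newton forward form) and evaluating at s = 0 gives P(0) = -2.

-2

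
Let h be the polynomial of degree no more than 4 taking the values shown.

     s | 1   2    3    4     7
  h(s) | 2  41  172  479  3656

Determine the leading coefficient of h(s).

1

Write h(s) = as^4 + bs^3 + cs^2 + ds + e. Substituting each data point gives a linear system:
  a + b + c + d + e = 2
  16a + 8b + 4c + 2d + e = 41
  81a + 27b + 9c + 3d + e = 172
  256a + 64b + 16c + 4d + e = 479
  2401a + 343b + 49c + 7d + e = 3656
Solving the system yields a = 1, b = 4, c = -3, d = 5, e = -5.
So h(s) = s^4 + 4s^3 - 3s^2 + 5s - 5.
The leading coefficient is 1.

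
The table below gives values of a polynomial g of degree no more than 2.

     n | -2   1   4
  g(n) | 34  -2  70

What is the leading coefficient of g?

Write g(n) = an^2 + bn + c. Substituting each data point gives a linear system:
  4a - 2b + c = 34
  a + b + c = -2
  16a + 4b + c = 70
Solving the system yields a = 6, b = -6, c = -2.
So g(n) = 6n² - 6n - 2.
The leading coefficient is 6.

6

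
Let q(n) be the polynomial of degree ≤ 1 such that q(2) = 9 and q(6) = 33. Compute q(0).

Write q(n) = an + b. Substituting each data point gives a linear system:
  2a + b = 9
  6a + b = 33
Solving the system yields a = 6, b = -3.
So q(n) = 6n - 3.
Then q(0) = -3.

-3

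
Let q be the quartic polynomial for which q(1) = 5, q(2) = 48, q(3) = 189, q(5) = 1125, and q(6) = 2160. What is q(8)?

6144

Write q(u) = au^4 + bu^3 + cu^2 + du + e. Substituting each data point gives a linear system:
  a + b + c + d + e = 5
  16a + 8b + 4c + 2d + e = 48
  81a + 27b + 9c + 3d + e = 189
  625a + 125b + 25c + 5d + e = 1125
  1296a + 216b + 36c + 6d + e = 2160
Solving the system yields a = 1, b = 4, c = 0, d = 0, e = 0.
So q(u) = u^4 + 4u^3.
Then q(8) = 6144.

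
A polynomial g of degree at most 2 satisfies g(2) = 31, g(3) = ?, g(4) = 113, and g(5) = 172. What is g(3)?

66

On equispaced nodes a degree-2 polynomial has vanishing third forward difference, so
  - g(2) + 3·g(3) - 3·g(4) + g(5) = 0.
Substituting the known values and solving for g(3):
  3·g(3) = 198
  g(3) = 66.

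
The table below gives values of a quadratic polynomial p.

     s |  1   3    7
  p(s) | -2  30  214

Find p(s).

p(s) = 5s^2 - 4s - 3

Write p(s) = as^2 + bs + c. Substituting each data point gives a linear system:
  a + b + c = -2
  9a + 3b + c = 30
  49a + 7b + c = 214
Solving the system yields a = 5, b = -4, c = -3.
So p(s) = 5s² - 4s - 3.
Check: p(3) = 30. ✓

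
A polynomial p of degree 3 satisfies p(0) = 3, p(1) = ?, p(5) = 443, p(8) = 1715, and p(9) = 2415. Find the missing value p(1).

The 4 known points determine the degree-3 polynomial uniquely.
Write p(t) = at^3 + bt^2 + ct + d. Substituting each data point gives a linear system:
  d = 3
  125a + 25b + 5c + d = 443
  512a + 64b + 8c + d = 1715
  729a + 81b + 9c + d = 2415
Solving the system yields a = 3, b = 3, c = -2, d = 3.
So p(t) = 3t³ + 3t² - 2t + 3.
Then p(1) = 7.

7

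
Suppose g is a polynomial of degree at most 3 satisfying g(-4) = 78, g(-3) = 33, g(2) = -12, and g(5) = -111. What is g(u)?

Write g(u) = au^3 + bu^2 + cu + d. Substituting each data point gives a linear system:
  -64a + 16b - 4c + d = 78
  -27a + 9b - 3c + d = 33
  8a + 4b + 2c + d = -12
  125a + 25b + 5c + d = -111
Solving the system yields a = -1, b = 1, c = -1, d = -6.
So g(u) = -u^3 + u^2 - u - 6.
Check: g(5) = -111. ✓

g(u) = -u^3 + u^2 - u - 6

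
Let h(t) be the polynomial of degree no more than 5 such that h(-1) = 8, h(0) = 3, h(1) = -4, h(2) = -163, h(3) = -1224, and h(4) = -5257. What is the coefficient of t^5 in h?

Write h(t) = at^5 + bt^4 + ct^3 + dt^2 + et + k. Substituting each data point gives a linear system:
  -a + b - c + d - e + k = 8
  k = 3
  a + b + c + d + e + k = -4
  32a + 16b + 8c + 4d + 2e + k = -163
  243a + 81b + 27c + 9d + 3e + k = -1224
  1024a + 256b + 64c + 16d + 4e + k = -5257
Solving the system yields a = -6, b = 5, c = -5, d = -6, e = 5, k = 3.
So h(t) = -6t^5 + 5t^4 - 5t^3 - 6t^2 + 5t + 3.
The leading coefficient is -6.

-6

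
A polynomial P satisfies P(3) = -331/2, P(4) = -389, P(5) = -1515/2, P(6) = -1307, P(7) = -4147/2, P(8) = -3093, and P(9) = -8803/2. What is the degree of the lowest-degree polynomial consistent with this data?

3

Forward differences of the values at n = 3, 4, 5, 6, 7, 8, 9:
  P  : -331/2  -389  -1515/2  -1307  -4147/2  -3093  -8803/2
  Δ  : -447/2  -737/2  -1099/2  -1533/2  -2039/2  -2617/2
  Δ^2: -145  -181  -217  -253  -289
  Δ^3: -36  -36  -36  -36
  Δ^4: 0  0  0
  Δ^5: 0  0
  Δ^6: 0
The third differences are constant (-36) and nonzero, while all higher differences vanish, so the minimal degree is 3.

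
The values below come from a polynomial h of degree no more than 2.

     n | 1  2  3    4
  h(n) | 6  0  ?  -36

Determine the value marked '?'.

-14

The 3 known points determine the degree-2 polynomial uniquely.
Write h(n) = an^2 + bn + c. Substituting each data point gives a linear system:
  a + b + c = 6
  4a + 2b + c = 0
  16a + 4b + c = -36
Solving the system yields a = -4, b = 6, c = 4.
So h(n) = -4n² + 6n + 4.
Then h(3) = -14.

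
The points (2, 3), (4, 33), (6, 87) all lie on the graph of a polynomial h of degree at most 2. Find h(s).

h(s) = 3s^2 - 3s - 3

Write h(s) = as^2 + bs + c. Substituting each data point gives a linear system:
  4a + 2b + c = 3
  16a + 4b + c = 33
  36a + 6b + c = 87
Solving the system yields a = 3, b = -3, c = -3.
So h(s) = 3s^2 - 3s - 3.
Check: h(6) = 87. ✓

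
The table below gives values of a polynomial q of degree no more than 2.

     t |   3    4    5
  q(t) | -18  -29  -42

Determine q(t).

q(t) = -t^2 - 4t + 3

Write q(t) = at^2 + bt + c. Substituting each data point gives a linear system:
  9a + 3b + c = -18
  16a + 4b + c = -29
  25a + 5b + c = -42
Solving the system yields a = -1, b = -4, c = 3.
So q(t) = -t^2 - 4t + 3.
Check: q(3) = -18. ✓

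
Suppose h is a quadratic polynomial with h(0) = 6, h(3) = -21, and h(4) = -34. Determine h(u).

Write h(u) = au^2 + bu + c. Substituting each data point gives a linear system:
  c = 6
  9a + 3b + c = -21
  16a + 4b + c = -34
Solving the system yields a = -1, b = -6, c = 6.
So h(u) = -u^2 - 6u + 6.
Check: h(0) = 6. ✓

h(u) = -u^2 - 6u + 6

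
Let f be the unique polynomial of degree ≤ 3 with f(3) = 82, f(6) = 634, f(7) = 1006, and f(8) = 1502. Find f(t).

f(t) = 3t^3 - t^2 + 4t - 2

Using the Lagrange interpolation formula with nodes 3, 6, 7, 8:
  L_0(t) = (t - 6)(t - 7)(t - 8) / -60
  L_1(t) = (t - 3)(t - 7)(t - 8) / 6
  L_2(t) = (t - 3)(t - 6)(t - 8) / -4
  L_3(t) = (t - 3)(t - 6)(t - 7) / 10
Then f(t) = 82·L_0(t) + 634·L_1(t) + 1006·L_2(t) + 1502·L_3(t).
Expanding and collecting terms gives f(t) = 3t³ - t² + 4t - 2.
Check: f(7) = 1006. ✓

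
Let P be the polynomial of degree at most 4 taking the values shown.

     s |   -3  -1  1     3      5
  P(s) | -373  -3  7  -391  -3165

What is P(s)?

P(s) = -5s^4 - s^3 + 2s^2 + 6s + 5

Write P(s) = as^4 + bs^3 + cs^2 + ds + e. Substituting each data point gives a linear system:
  81a - 27b + 9c - 3d + e = -373
  a - b + c - d + e = -3
  a + b + c + d + e = 7
  81a + 27b + 9c + 3d + e = -391
  625a + 125b + 25c + 5d + e = -3165
Solving the system yields a = -5, b = -1, c = 2, d = 6, e = 5.
So P(s) = -5s^4 - s^3 + 2s^2 + 6s + 5.
Check: P(1) = 7. ✓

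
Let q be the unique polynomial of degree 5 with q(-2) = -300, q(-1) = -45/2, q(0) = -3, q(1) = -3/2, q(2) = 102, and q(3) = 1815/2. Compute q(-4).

-6789

Using the Lagrange interpolation formula with nodes -2, -1, 0, 1, 2, 3:
  L_0(t) = (t + 1)t(t - 1)(t - 2)(t - 3) / -120
  L_1(t) = (t + 2)t(t - 1)(t - 2)(t - 3) / 24
  L_2(t) = (t + 2)(t + 1)(t - 1)(t - 2)(t - 3) / -12
  L_3(t) = (t + 2)(t + 1)t(t - 2)(t - 3) / 12
  L_4(t) = (t + 2)(t + 1)t(t - 1)(t - 3) / -24
  L_5(t) = (t + 2)(t + 1)t(t - 1)(t - 2) / 120
Then q(t) = -300·L_0(t) - 45/2·L_1(t) - 3·L_2(t) - 3/2·L_3(t) + 102·L_4(t) + 1815/2·L_5(t).
Expanding and collecting terms gives q(t) = 5t⁵ - 5t⁴ + 5t³ - 4t² + (1/2)t - 3.
Evaluating at t = -4: q(-4) = -6789.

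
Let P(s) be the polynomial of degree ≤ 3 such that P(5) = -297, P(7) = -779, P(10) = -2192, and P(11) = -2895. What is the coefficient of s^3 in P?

Write P(s) = as^3 + bs^2 + cs + d. Substituting each data point gives a linear system:
  125a + 25b + 5c + d = -297
  343a + 49b + 7c + d = -779
  1000a + 100b + 10c + d = -2192
  1331a + 121b + 11c + d = -2895
Solving the system yields a = -2, b = -2, c = 1, d = -2.
So P(s) = -2s³ - 2s² + s - 2.
The leading coefficient is -2.

-2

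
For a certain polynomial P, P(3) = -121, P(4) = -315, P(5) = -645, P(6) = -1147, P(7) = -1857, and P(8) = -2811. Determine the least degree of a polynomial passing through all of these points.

Forward differences of the values at t = 3, 4, 5, 6, 7, 8:
  P  : -121  -315  -645  -1147  -1857  -2811
  Δ  : -194  -330  -502  -710  -954
  Δ^2: -136  -172  -208  -244
  Δ^3: -36  -36  -36
  Δ^4: 0  0
  Δ^5: 0
The third differences are constant (-36) and nonzero, while all higher differences vanish, so the minimal degree is 3.

3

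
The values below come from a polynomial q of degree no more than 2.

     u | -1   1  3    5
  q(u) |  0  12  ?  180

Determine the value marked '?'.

72

On equispaced nodes a degree-2 polynomial has vanishing third forward difference, so
  - q(-1) + 3·q(1) - 3·q(3) + q(5) = 0.
Substituting the known values and solving for q(3):
  -3·q(3) = -216
  q(3) = 72.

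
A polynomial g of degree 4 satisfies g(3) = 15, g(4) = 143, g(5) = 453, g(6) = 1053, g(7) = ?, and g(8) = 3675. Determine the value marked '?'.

2075

The 5 known points determine the degree-4 polynomial uniquely.
Write g(u) = au^4 + bu^3 + cu^2 + du + e. Substituting each data point gives a linear system:
  81a + 27b + 9c + 3d + e = 15
  256a + 64b + 16c + 4d + e = 143
  625a + 125b + 25c + 5d + e = 453
  1296a + 216b + 36c + 6d + e = 1053
  4096a + 512b + 64c + 8d + e = 3675
Solving the system yields a = 1, b = 0, c = -6, d = -5, e = 3.
So g(u) = u⁴ - 6u² - 5u + 3.
Then g(7) = 2075.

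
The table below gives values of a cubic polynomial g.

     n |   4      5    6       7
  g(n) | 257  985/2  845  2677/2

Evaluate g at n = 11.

10405/2

Write g(n) = an^3 + bn^2 + cn + d. Substituting each data point gives a linear system:
  64a + 16b + 4c + d = 257
  125a + 25b + 5c + d = 985/2
  216a + 36b + 6c + d = 845
  343a + 49b + 7c + d = 2677/2
Solving the system yields a = 4, b = -3/2, c = 5, d = 5.
So g(n) = 4n^3 - (3/2)n^2 + 5n + 5.
Then g(11) = 10405/2.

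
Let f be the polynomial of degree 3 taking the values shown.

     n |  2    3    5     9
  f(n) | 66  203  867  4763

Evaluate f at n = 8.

Using the Lagrange interpolation formula with nodes 2, 3, 5, 9:
  L_0(n) = (n - 3)(n - 5)(n - 9) / -21
  L_1(n) = (n - 2)(n - 5)(n - 9) / 12
  L_2(n) = (n - 2)(n - 3)(n - 9) / -24
  L_3(n) = (n - 2)(n - 3)(n - 5) / 168
Then f(n) = 66·L_0(n) + 203·L_1(n) + 867·L_2(n) + 4763·L_3(n).
Expanding and collecting terms gives f(n) = 6n^3 + 5n^2 - 2n + 2.
Evaluating at n = 8: f(8) = 3378.

3378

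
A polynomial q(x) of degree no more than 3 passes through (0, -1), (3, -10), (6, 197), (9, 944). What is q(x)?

q(x) = 2x^3 - 6x^2 - 3x - 1

Using the Lagrange interpolation formula with nodes 0, 3, 6, 9:
  L_0(x) = (x - 3)(x - 6)(x - 9) / -162
  L_1(x) = x(x - 6)(x - 9) / 54
  L_2(x) = x(x - 3)(x - 9) / -54
  L_3(x) = x(x - 3)(x - 6) / 162
Then q(x) = -1·L_0(x) - 10·L_1(x) + 197·L_2(x) + 944·L_3(x).
Expanding and collecting terms gives q(x) = 2x^3 - 6x^2 - 3x - 1.
Check: q(0) = -1. ✓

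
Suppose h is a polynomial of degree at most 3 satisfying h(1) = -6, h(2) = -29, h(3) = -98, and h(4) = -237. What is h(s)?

Write h(s) = as^3 + bs^2 + cs + d. Substituting each data point gives a linear system:
  a + b + c + d = -6
  8a + 4b + 2c + d = -29
  27a + 9b + 3c + d = -98
  64a + 16b + 4c + d = -237
Solving the system yields a = -4, b = 1, c = 2, d = -5.
So h(s) = -4s^3 + s^2 + 2s - 5.
Check: h(4) = -237. ✓

h(s) = -4s^3 + s^2 + 2s - 5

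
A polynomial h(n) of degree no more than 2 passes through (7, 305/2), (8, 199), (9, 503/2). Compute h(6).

Using the Lagrange interpolation formula with nodes 7, 8, 9:
  L_0(n) = (n - 8)(n - 9) / 2
  L_1(n) = (n - 7)(n - 9) / -1
  L_2(n) = (n - 7)(n - 8) / 2
Then h(n) = 305/2·L_0(n) + 199·L_1(n) + 503/2·L_2(n).
Expanding and collecting terms gives h(n) = 3n² + (3/2)n - 5.
Evaluating at n = 6: h(6) = 112.

112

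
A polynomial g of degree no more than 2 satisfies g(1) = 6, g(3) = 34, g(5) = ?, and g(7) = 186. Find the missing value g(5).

The 3 known points determine the degree-2 polynomial uniquely.
Write g(u) = au^2 + bu + c. Substituting each data point gives a linear system:
  a + b + c = 6
  9a + 3b + c = 34
  49a + 7b + c = 186
Solving the system yields a = 4, b = -2, c = 4.
So g(u) = 4u² - 2u + 4.
Then g(5) = 94.

94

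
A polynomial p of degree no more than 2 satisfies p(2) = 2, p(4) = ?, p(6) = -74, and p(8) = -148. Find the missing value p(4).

-24

The 3 known points determine the degree-2 polynomial uniquely.
Write p(s) = as^2 + bs + c. Substituting each data point gives a linear system:
  4a + 2b + c = 2
  36a + 6b + c = -74
  64a + 8b + c = -148
Solving the system yields a = -3, b = 5, c = 4.
So p(s) = -3s^2 + 5s + 4.
Then p(4) = -24.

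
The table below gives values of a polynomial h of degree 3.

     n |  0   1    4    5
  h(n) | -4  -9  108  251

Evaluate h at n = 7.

801

Write h(n) = an^3 + bn^2 + cn + d. Substituting each data point gives a linear system:
  d = -4
  a + b + c + d = -9
  64a + 16b + 4c + d = 108
  125a + 25b + 5c + d = 251
Solving the system yields a = 3, b = -4, c = -4, d = -4.
So h(n) = 3n^3 - 4n^2 - 4n - 4.
Then h(7) = 801.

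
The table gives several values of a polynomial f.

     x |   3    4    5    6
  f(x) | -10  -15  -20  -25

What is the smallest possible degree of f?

1

Forward differences of the values at x = 3, 4, 5, 6:
  f  : -10  -15  -20  -25
  Δ  : -5  -5  -5
  Δ^2: 0  0
  Δ^3: 0
The first differences are constant (-5) and nonzero, while all higher differences vanish, so the minimal degree is 1.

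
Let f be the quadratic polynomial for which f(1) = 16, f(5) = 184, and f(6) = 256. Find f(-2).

16

Write f(n) = an^2 + bn + c. Substituting each data point gives a linear system:
  a + b + c = 16
  25a + 5b + c = 184
  36a + 6b + c = 256
Solving the system yields a = 6, b = 6, c = 4.
So f(n) = 6n² + 6n + 4.
Then f(-2) = 16.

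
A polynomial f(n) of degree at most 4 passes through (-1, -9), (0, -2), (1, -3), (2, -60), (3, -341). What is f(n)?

f(n) = -5n^4 + 2n^3 + n^2 + n - 2

Write f(n) = an^4 + bn^3 + cn^2 + dn + e. Substituting each data point gives a linear system:
  a - b + c - d + e = -9
  e = -2
  a + b + c + d + e = -3
  16a + 8b + 4c + 2d + e = -60
  81a + 27b + 9c + 3d + e = -341
Solving the system yields a = -5, b = 2, c = 1, d = 1, e = -2.
So f(n) = -5n⁴ + 2n³ + n² + n - 2.
Check: f(3) = -341. ✓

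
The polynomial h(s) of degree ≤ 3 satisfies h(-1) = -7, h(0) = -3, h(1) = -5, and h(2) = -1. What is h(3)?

21

Using the Lagrange interpolation formula with nodes -1, 0, 1, 2:
  L_0(s) = s(s - 1)(s - 2) / -6
  L_1(s) = (s + 1)(s - 1)(s - 2) / 2
  L_2(s) = (s + 1)s(s - 2) / -2
  L_3(s) = (s + 1)s(s - 1) / 6
Then h(s) = -7·L_0(s) - 3·L_1(s) - 5·L_2(s) - 1·L_3(s).
Expanding and collecting terms gives h(s) = 2s^3 - 3s^2 - s - 3.
Evaluating at s = 3: h(3) = 21.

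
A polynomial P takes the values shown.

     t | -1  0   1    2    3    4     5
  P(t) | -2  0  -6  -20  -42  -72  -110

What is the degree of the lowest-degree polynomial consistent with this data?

Forward differences of the values at t = -1, 0, 1, 2, 3, 4, 5:
  P  : -2  0  -6  -20  -42  -72  -110
  Δ  : 2  -6  -14  -22  -30  -38
  Δ^2: -8  -8  -8  -8  -8
  Δ^3: 0  0  0  0
  Δ^4: 0  0  0
  Δ^5: 0  0
  Δ^6: 0
The second differences are constant (-8) and nonzero, while all higher differences vanish, so the minimal degree is 2.

2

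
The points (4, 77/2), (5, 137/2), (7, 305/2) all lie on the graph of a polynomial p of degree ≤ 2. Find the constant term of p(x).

-3/2

Write p(x) = ax^2 + bx + c. Substituting each data point gives a linear system:
  16a + 4b + c = 77/2
  25a + 5b + c = 137/2
  49a + 7b + c = 305/2
Solving the system yields a = 4, b = -6, c = -3/2.
So p(x) = 4x² - 6x - 3/2.
The constant term is -3/2.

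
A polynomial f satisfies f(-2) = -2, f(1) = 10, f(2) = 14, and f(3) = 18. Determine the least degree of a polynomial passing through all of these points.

1

Divided differences on the nodes -2, 1, 2, 3:
  order 0: -2  10  14  18
  order 1: 4  4  4
  order 2: 0  0
  order 3: 0
The order-1 divided differences are all 4 (nonzero) and every higher order vanishes, so the data lies on a polynomial of degree exactly 1.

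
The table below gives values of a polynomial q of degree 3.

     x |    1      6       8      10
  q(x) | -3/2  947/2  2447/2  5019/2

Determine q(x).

q(x) = 3x^3 - 5x^2 + x - 1/2

Write q(x) = ax^3 + bx^2 + cx + d. Substituting each data point gives a linear system:
  a + b + c + d = -3/2
  216a + 36b + 6c + d = 947/2
  512a + 64b + 8c + d = 2447/2
  1000a + 100b + 10c + d = 5019/2
Solving the system yields a = 3, b = -5, c = 1, d = -1/2.
So q(x) = 3x^3 - 5x^2 + x - 1/2.
Check: q(8) = 2447/2. ✓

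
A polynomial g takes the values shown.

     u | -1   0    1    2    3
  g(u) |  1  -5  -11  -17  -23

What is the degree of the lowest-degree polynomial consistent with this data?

Forward differences of the values at u = -1, 0, 1, 2, 3:
  g  : 1  -5  -11  -17  -23
  Δ  : -6  -6  -6  -6
  Δ^2: 0  0  0
  Δ^3: 0  0
  Δ^4: 0
The first differences are constant (-6) and nonzero, while all higher differences vanish, so the minimal degree is 1.

1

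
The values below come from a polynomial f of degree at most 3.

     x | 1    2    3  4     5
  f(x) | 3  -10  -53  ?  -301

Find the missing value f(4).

-144

The 4 known points determine the degree-3 polynomial uniquely.
Write f(x) = ax^3 + bx^2 + cx + d. Substituting each data point gives a linear system:
  a + b + c + d = 3
  8a + 4b + 2c + d = -10
  27a + 9b + 3c + d = -53
  125a + 25b + 5c + d = -301
Solving the system yields a = -3, b = 3, c = -1, d = 4.
So f(x) = -3x^3 + 3x^2 - x + 4.
Then f(4) = -144.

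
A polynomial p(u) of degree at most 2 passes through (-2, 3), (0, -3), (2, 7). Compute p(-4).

25

Using the Lagrange interpolation formula with nodes -2, 0, 2:
  L_0(u) = u(u - 2) / 8
  L_1(u) = (u + 2)(u - 2) / -4
  L_2(u) = (u + 2)u / 8
Then p(u) = 3·L_0(u) - 3·L_1(u) + 7·L_2(u).
Expanding and collecting terms gives p(u) = 2u² + u - 3.
Evaluating at u = -4: p(-4) = 25.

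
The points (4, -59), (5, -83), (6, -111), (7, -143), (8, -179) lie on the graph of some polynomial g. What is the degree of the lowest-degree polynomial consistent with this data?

2

Forward differences of the values at u = 4, 5, 6, 7, 8:
  g  : -59  -83  -111  -143  -179
  Δ  : -24  -28  -32  -36
  Δ^2: -4  -4  -4
  Δ^3: 0  0
  Δ^4: 0
The second differences are constant (-4) and nonzero, while all higher differences vanish, so the minimal degree is 2.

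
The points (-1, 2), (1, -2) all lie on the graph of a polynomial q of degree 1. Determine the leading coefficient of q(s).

-2

Write q(s) = as + b. Substituting each data point gives a linear system:
  -a + b = 2
  a + b = -2
Solving the system yields a = -2, b = 0.
So q(s) = -2s.
The leading coefficient is -2.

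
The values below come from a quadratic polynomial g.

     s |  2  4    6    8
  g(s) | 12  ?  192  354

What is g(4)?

78

The 3 known points determine the degree-2 polynomial uniquely.
Write g(s) = as^2 + bs + c. Substituting each data point gives a linear system:
  4a + 2b + c = 12
  36a + 6b + c = 192
  64a + 8b + c = 354
Solving the system yields a = 6, b = -3, c = -6.
So g(s) = 6s^2 - 3s - 6.
Then g(4) = 78.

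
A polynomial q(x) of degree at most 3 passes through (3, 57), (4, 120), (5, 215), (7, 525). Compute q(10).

Write q(x) = ax^3 + bx^2 + cx + d. Substituting each data point gives a linear system:
  27a + 9b + 3c + d = 57
  64a + 16b + 4c + d = 120
  125a + 25b + 5c + d = 215
  343a + 49b + 7c + d = 525
Solving the system yields a = 1, b = 4, c = -2, d = 0.
So q(x) = x³ + 4x² - 2x.
Then q(10) = 1380.

1380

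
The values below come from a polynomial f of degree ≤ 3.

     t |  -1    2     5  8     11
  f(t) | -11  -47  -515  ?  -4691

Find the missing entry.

The 4 known points determine the degree-3 polynomial uniquely.
Write f(t) = at^3 + bt^2 + ct + d. Substituting each data point gives a linear system:
  -a + b - c + d = -11
  8a + 4b + 2c + d = -47
  125a + 25b + 5c + d = -515
  1331a + 121b + 11c + d = -4691
Solving the system yields a = -3, b = -6, c = 3, d = -5.
So f(t) = -3t^3 - 6t^2 + 3t - 5.
Then f(8) = -1901.

-1901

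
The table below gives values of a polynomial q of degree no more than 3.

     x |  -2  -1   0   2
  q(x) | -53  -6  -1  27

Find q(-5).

-806

Write q(x) = ax^3 + bx^2 + cx + d. Substituting each data point gives a linear system:
  -8a + 4b - 2c + d = -53
  -a + b - c + d = -6
  d = -1
  8a + 4b + 2c + d = 27
Solving the system yields a = 6, b = -3, c = -4, d = -1.
So q(x) = 6x^3 - 3x^2 - 4x - 1.
Then q(-5) = -806.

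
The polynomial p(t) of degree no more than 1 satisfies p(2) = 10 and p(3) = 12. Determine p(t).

Using the Lagrange interpolation formula with nodes 2, 3:
  L_0(t) = (t - 3) / -1
  L_1(t) = (t - 2) / 1
Then p(t) = 10·L_0(t) + 12·L_1(t).
Expanding and collecting terms gives p(t) = 2t + 6.
Check: p(3) = 12. ✓

p(t) = 2t + 6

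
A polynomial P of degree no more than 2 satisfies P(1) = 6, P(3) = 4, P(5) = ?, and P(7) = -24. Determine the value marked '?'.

-6

On equispaced nodes a degree-2 polynomial has vanishing third forward difference, so
  - P(1) + 3·P(3) - 3·P(5) + P(7) = 0.
Substituting the known values and solving for P(5):
  -3·P(5) = 18
  P(5) = -6.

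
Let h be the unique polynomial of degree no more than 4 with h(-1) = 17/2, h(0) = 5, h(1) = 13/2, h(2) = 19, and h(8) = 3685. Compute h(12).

Using the Lagrange interpolation formula with nodes -1, 0, 1, 2, 8:
  L_0(n) = n(n - 1)(n - 2)(n - 8) / 54
  L_1(n) = (n + 1)(n - 1)(n - 2)(n - 8) / -16
  L_2(n) = (n + 1)n(n - 2)(n - 8) / 14
  L_3(n) = (n + 1)n(n - 1)(n - 8) / -36
  L_4(n) = (n + 1)n(n - 1)(n - 2) / 3024
Then h(n) = 17/2·L_0(n) + 5·L_1(n) + 13/2·L_2(n) + 19·L_3(n) + 3685·L_4(n).
Expanding and collecting terms gives h(n) = n⁴ - n³ + (3/2)n² + 5.
Evaluating at n = 12: h(12) = 19229.

19229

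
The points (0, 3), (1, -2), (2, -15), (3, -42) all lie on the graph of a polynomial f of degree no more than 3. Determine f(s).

f(s) = -s^3 - s^2 - 3s + 3

Using the Lagrange interpolation formula with nodes 0, 1, 2, 3:
  L_0(s) = (s - 1)(s - 2)(s - 3) / -6
  L_1(s) = s(s - 2)(s - 3) / 2
  L_2(s) = s(s - 1)(s - 3) / -2
  L_3(s) = s(s - 1)(s - 2) / 6
Then f(s) = 3·L_0(s) - 2·L_1(s) - 15·L_2(s) - 42·L_3(s).
Expanding and collecting terms gives f(s) = -s^3 - s^2 - 3s + 3.
Check: f(2) = -15. ✓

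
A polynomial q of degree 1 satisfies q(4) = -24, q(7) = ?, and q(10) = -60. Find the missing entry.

-42

The 2 known points determine the degree-1 polynomial uniquely.
Write q(u) = au + b. Substituting each data point gives a linear system:
  4a + b = -24
  10a + b = -60
Solving the system yields a = -6, b = 0.
So q(u) = -6u.
Then q(7) = -42.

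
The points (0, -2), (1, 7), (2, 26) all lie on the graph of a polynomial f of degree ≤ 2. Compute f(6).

202

Write f(t) = at^2 + bt + c. Substituting each data point gives a linear system:
  c = -2
  a + b + c = 7
  4a + 2b + c = 26
Solving the system yields a = 5, b = 4, c = -2.
So f(t) = 5t^2 + 4t - 2.
Then f(6) = 202.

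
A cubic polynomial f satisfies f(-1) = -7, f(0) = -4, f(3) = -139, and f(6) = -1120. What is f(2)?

Write f(u) = au^3 + bu^2 + cu + d. Substituting each data point gives a linear system:
  -a + b - c + d = -7
  d = -4
  27a + 9b + 3c + d = -139
  216a + 36b + 6c + d = -1120
Solving the system yields a = -5, b = -2, c = 6, d = -4.
So f(u) = -5u^3 - 2u^2 + 6u - 4.
Then f(2) = -40.

-40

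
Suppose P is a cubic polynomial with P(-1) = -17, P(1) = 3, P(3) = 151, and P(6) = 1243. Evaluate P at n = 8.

2971

Using the Lagrange interpolation formula with nodes -1, 1, 3, 6:
  L_0(n) = (n - 1)(n - 3)(n - 6) / -56
  L_1(n) = (n + 1)(n - 3)(n - 6) / 20
  L_2(n) = (n + 1)(n - 1)(n - 6) / -24
  L_3(n) = (n + 1)(n - 1)(n - 3) / 105
Then P(n) = -17·L_0(n) + 3·L_1(n) + 151·L_2(n) + 1243·L_3(n).
Expanding and collecting terms gives P(n) = 6n^3 - 2n^2 + 4n - 5.
Evaluating at n = 8: P(8) = 2971.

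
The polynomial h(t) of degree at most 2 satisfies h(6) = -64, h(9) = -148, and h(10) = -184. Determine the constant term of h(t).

-4

Write h(t) = at^2 + bt + c. Substituting each data point gives a linear system:
  36a + 6b + c = -64
  81a + 9b + c = -148
  100a + 10b + c = -184
Solving the system yields a = -2, b = 2, c = -4.
So h(t) = -2t² + 2t - 4.
The constant term is -4.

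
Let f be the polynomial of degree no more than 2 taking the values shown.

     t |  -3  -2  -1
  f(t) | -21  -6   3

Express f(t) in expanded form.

f(t) = -3t^2 + 6

Using the Lagrange interpolation formula with nodes -3, -2, -1:
  L_0(t) = (t + 2)(t + 1) / 2
  L_1(t) = (t + 3)(t + 1) / -1
  L_2(t) = (t + 3)(t + 2) / 2
Then f(t) = -21·L_0(t) - 6·L_1(t) + 3·L_2(t).
Expanding and collecting terms gives f(t) = -3t^2 + 6.
Check: f(-1) = 3. ✓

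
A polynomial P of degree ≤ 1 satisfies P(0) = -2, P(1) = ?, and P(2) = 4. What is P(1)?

The 2 known points determine the degree-1 polynomial uniquely.
Write P(s) = as + b. Substituting each data point gives a linear system:
  b = -2
  2a + b = 4
Solving the system yields a = 3, b = -2.
So P(s) = 3s - 2.
Then P(1) = 1.

1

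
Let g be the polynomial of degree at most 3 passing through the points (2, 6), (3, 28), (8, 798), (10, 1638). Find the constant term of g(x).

Write g(x) = ax^3 + bx^2 + cx + d. Substituting each data point gives a linear system:
  8a + 4b + 2c + d = 6
  27a + 9b + 3c + d = 28
  512a + 64b + 8c + d = 798
  1000a + 100b + 10c + d = 1638
Solving the system yields a = 2, b = -4, c = 4, d = -2.
So g(x) = 2x^3 - 4x^2 + 4x - 2.
The constant term is -2.

-2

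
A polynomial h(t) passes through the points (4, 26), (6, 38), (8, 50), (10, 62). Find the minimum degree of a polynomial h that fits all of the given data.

1

Forward differences of the values at t = 4, 6, 8, 10:
  h  : 26  38  50  62
  Δ  : 12  12  12
  Δ^2: 0  0
  Δ^3: 0
The first differences are constant (12) and nonzero, while all higher differences vanish, so the minimal degree is 1.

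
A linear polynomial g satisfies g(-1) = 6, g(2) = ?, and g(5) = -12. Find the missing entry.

The 2 known points determine the degree-1 polynomial uniquely.
Write g(t) = at + b. Substituting each data point gives a linear system:
  -a + b = 6
  5a + b = -12
Solving the system yields a = -3, b = 3.
So g(t) = -3t + 3.
Then g(2) = -3.

-3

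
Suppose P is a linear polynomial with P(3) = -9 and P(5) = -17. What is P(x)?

P(x) = -4x + 3

Using the Lagrange interpolation formula with nodes 3, 5:
  L_0(x) = (x - 5) / -2
  L_1(x) = (x - 3) / 2
Then P(x) = -9·L_0(x) - 17·L_1(x).
Expanding and collecting terms gives P(x) = -4x + 3.
Check: P(3) = -9. ✓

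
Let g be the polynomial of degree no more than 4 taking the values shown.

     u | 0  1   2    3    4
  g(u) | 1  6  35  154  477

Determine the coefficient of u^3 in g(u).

-1

Write g(u) = au^4 + bu^3 + cu^2 + du + e. Substituting each data point gives a linear system:
  e = 1
  a + b + c + d + e = 6
  16a + 8b + 4c + 2d + e = 35
  81a + 27b + 9c + 3d + e = 154
  256a + 64b + 16c + 4d + e = 477
Solving the system yields a = 2, b = -1, c = 1, d = 3, e = 1.
So g(u) = 2u^4 - u^3 + u^2 + 3u + 1.
The coefficient of u^3 is -1.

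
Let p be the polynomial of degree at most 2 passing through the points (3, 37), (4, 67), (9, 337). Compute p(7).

205

Write p(t) = at^2 + bt + c. Substituting each data point gives a linear system:
  9a + 3b + c = 37
  16a + 4b + c = 67
  81a + 9b + c = 337
Solving the system yields a = 4, b = 2, c = -5.
So p(t) = 4t^2 + 2t - 5.
Then p(7) = 205.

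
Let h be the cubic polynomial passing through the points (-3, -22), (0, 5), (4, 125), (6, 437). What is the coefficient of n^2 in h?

1

Write h(n) = an^3 + bn^2 + cn + d. Substituting each data point gives a linear system:
  -27a + 9b - 3c + d = -22
  d = 5
  64a + 16b + 4c + d = 125
  216a + 36b + 6c + d = 437
Solving the system yields a = 2, b = 1, c = -6, d = 5.
So h(n) = 2n³ + n² - 6n + 5.
The coefficient of n^2 is 1.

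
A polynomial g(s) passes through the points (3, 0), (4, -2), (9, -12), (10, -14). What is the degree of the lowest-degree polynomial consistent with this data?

Divided differences on the nodes 3, 4, 9, 10:
  order 0: 0  -2  -12  -14
  order 1: -2  -2  -2
  order 2: 0  0
  order 3: 0
The order-1 divided differences are all -2 (nonzero) and every higher order vanishes, so the data lies on a polynomial of degree exactly 1.

1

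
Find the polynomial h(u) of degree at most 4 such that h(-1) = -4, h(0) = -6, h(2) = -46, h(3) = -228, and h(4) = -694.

h(u) = -2u^4 - 4u^3 + 4u^2 + 4u - 6

Write h(u) = au^4 + bu^3 + cu^2 + du + e. Substituting each data point gives a linear system:
  a - b + c - d + e = -4
  e = -6
  16a + 8b + 4c + 2d + e = -46
  81a + 27b + 9c + 3d + e = -228
  256a + 64b + 16c + 4d + e = -694
Solving the system yields a = -2, b = -4, c = 4, d = 4, e = -6.
So h(u) = -2u⁴ - 4u³ + 4u² + 4u - 6.
Check: h(-1) = -4. ✓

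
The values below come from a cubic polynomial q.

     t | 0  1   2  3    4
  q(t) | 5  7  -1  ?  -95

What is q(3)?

-31

The 4 known points determine the degree-3 polynomial uniquely.
Write q(t) = at^3 + bt^2 + ct + d. Substituting each data point gives a linear system:
  d = 5
  a + b + c + d = 7
  8a + 4b + 2c + d = -1
  64a + 16b + 4c + d = -95
Solving the system yields a = -2, b = 1, c = 3, d = 5.
So q(t) = -2t^3 + t^2 + 3t + 5.
Then q(3) = -31.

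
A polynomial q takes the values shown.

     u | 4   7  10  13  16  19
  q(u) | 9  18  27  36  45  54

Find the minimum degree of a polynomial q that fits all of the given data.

Forward differences of the values at u = 4, 7, 10, 13, 16, 19:
  q  : 9  18  27  36  45  54
  Δ  : 9  9  9  9  9
  Δ^2: 0  0  0  0
  Δ^3: 0  0  0
  Δ^4: 0  0
  Δ^5: 0
The first differences are constant (9) and nonzero, while all higher differences vanish, so the minimal degree is 1.

1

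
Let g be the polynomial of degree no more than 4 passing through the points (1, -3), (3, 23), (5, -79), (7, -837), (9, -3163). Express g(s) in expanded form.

Write g(s) = as^4 + bs^3 + cs^2 + ds + e. Substituting each data point gives a linear system:
  a + b + c + d + e = -3
  81a + 27b + 9c + 3d + e = 23
  625a + 125b + 25c + 5d + e = -79
  2401a + 343b + 49c + 7d + e = -837
  6561a + 729b + 81c + 9d + e = -3163
Solving the system yields a = -1, b = 5, c = -3, d = 0, e = -4.
So g(s) = -s^4 + 5s^3 - 3s^2 - 4.
Check: g(9) = -3163. ✓

g(s) = -s^4 + 5s^3 - 3s^2 - 4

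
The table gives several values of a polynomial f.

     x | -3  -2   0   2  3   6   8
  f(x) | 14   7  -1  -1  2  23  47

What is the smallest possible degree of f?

Divided differences on the nodes -3, -2, 0, 2, 3, 6, 8:
  order 0: 14  7  -1  -1  2  23  47
  order 1: -7  -4  0  3  7  12
  order 2: 1  1  1  1  1
  order 3: 0  0  0  0
  order 4: 0  0  0
  order 5: 0  0
  order 6: 0
The order-2 divided differences are all 1 (nonzero) and every higher order vanishes, so the data lies on a polynomial of degree exactly 2.

2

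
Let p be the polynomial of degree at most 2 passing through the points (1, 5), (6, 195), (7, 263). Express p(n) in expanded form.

Using the Lagrange interpolation formula with nodes 1, 6, 7:
  L_0(n) = (n - 6)(n - 7) / 30
  L_1(n) = (n - 1)(n - 7) / -5
  L_2(n) = (n - 1)(n - 6) / 6
Then p(n) = 5·L_0(n) + 195·L_1(n) + 263·L_2(n).
Expanding and collecting terms gives p(n) = 5n^2 + 3n - 3.
Check: p(6) = 195. ✓

p(n) = 5n^2 + 3n - 3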